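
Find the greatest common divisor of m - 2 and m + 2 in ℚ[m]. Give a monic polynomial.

1

Repeated division with remainder:
  m - 2 = (m + 2) + (-4)
  m + 2 = (-(1/4)m - 1/2)(-4) + (0)
The last nonzero remainder is the constant -4, so the polynomials are coprime and gcd = 1.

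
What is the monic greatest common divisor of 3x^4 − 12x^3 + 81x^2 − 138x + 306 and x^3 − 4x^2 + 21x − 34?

Euclidean algorithm in ℚ[x]:
  3x^4 − 12x^3 + 81x^2 − 138x + 306 = (3x)(x^3 − 4x^2 + 21x − 34) + (18x^2 − 36x + 306)
  x^3 − 4x^2 + 21x − 34 = ((1/18)x − 1/9)(18x^2 − 36x + 306) + (0)
Last nonzero remainder: 18x^2 − 36x + 306. Dividing through by 18 gives the monic gcd x^2 − 2x + 17.

x^2 − 2x + 17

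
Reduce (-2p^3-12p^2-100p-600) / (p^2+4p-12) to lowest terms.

(-2p^2-100)/(p-2)

Euclidean algorithm in ℚ[p]:
  -2p^3-12p^2-100p-600 = (-2p-4)(p^2+4p-12) + (-108p-648)
  p^2+4p-12 = (-(1/108)p+1/54)(-108p-648) + (0)
Last nonzero remainder: -108p-648. Dividing through by -108 gives the monic gcd p+6.
Cancel p+6 from numerator and denominator to get the reduced form.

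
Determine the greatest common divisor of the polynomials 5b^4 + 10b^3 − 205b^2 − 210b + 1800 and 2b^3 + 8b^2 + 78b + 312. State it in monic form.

By polynomial division,
  5b^4 + 10b^3 − 205b^2 − 210b + 1800 = ((5/2)b − 5)(2b^3 + 8b^2 + 78b + 312) + (−360b^2 − 600b + 3360)
  2b^3 + 8b^2 + 78b + 312 = (−(1/180)b − 7/540)(−360b^2 − 600b + 3360) + ((800/9)b + 3200/9)
  −360b^2 − 600b + 3360 = (−(81/20)b + 189/20)((800/9)b + 3200/9) + (0)
Last nonzero remainder: (800/9)b + 3200/9. Dividing through by 800/9 gives the monic gcd b + 4.

b + 4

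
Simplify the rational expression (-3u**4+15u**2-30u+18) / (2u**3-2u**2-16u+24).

(-3u**3+9u**2-12u+6)/(2u**2-8u+8)

By polynomial division,
  -3u**4+15u**2-30u+18 = (-(3/2)u-3/2)(2u**3-2u**2-16u+24) + (-12u**2-18u+54)
  2u**3-2u**2-16u+24 = (-(1/6)u+5/12)(-12u**2-18u+54) + ((1/2)u+3/2)
  -12u**2-18u+54 = (-24u+36)((1/2)u+3/2) + (0)
Last nonzero remainder: (1/2)u+3/2. Dividing through by 1/2 gives the monic gcd u+3.
Cancel u+3 from numerator and denominator to get the reduced form.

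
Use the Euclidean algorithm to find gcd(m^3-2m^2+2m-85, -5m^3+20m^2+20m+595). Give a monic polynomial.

Apply the Euclidean algorithm:
  m^3-2m^2+2m-85 = (-1/5)(-5m^3+20m^2+20m+595) + (2m^2+6m+34)
  -5m^3+20m^2+20m+595 = (-(5/2)m+35/2)(2m^2+6m+34) + (0)
Last nonzero remainder: 2m^2+6m+34. Dividing through by 2 gives the monic gcd m^2+3m+17.

m^2+3m+17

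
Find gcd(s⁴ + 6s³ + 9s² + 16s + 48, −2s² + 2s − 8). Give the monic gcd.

s² − s + 4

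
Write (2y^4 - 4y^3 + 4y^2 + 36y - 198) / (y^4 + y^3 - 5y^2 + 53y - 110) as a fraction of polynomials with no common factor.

(2y^2 - 18)/(y^2 + 3y - 10)

Euclidean algorithm in ℚ[y]:
  2y^4 - 4y^3 + 4y^2 + 36y - 198 = (2)(y^4 + y^3 - 5y^2 + 53y - 110) + (-6y^3 + 14y^2 - 70y + 22)
  y^4 + y^3 - 5y^2 + 53y - 110 = (-(1/6)y - 5/9)(-6y^3 + 14y^2 - 70y + 22) + (-(80/9)y^2 + (160/9)y - 880/9)
  -6y^3 + 14y^2 - 70y + 22 = ((27/40)y - 9/40)(-(80/9)y^2 + (160/9)y - 880/9) + (0)
Last nonzero remainder: -(80/9)y^2 + (160/9)y - 880/9. Dividing through by -80/9 gives the monic gcd y^2 - 2y + 11.
Cancel y^2 - 2y + 11 from numerator and denominator to get the reduced form.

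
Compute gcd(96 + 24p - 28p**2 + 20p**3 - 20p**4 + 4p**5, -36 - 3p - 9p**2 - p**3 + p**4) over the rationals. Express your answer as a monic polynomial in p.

Apply the Euclidean algorithm:
  4p**5 - 20p**4 + 20p**3 - 28p**2 + 24p + 96 = (4p - 16)(p**4 - p**3 - 9p**2 - 3p - 36) + (40p**3 - 160p**2 + 120p - 480)
  p**4 - p**3 - 9p**2 - 3p - 36 = ((1/40)p + 3/40)(40p**3 - 160p**2 + 120p - 480) + (0)
Last nonzero remainder: 40p**3 - 160p**2 + 120p - 480. Dividing through by 40 gives the monic gcd p**3 - 4p**2 + 3p - 12.

-12 + 3p - 4p**2 + p**3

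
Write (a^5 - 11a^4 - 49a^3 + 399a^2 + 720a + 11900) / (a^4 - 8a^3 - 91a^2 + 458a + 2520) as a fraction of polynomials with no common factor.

(a^3 - 8a^2 - 3a - 170)/(a^2 - 5a - 36)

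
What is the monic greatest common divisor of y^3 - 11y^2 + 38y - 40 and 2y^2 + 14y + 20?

1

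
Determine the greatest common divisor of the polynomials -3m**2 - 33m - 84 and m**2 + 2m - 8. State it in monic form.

Apply the Euclidean algorithm:
  -3m**2 - 33m - 84 = (-3)(m**2 + 2m - 8) + (-27m - 108)
  m**2 + 2m - 8 = (-(1/27)m + 2/27)(-27m - 108) + (0)
Last nonzero remainder: -27m - 108. Dividing through by -27 gives the monic gcd m + 4.

m + 4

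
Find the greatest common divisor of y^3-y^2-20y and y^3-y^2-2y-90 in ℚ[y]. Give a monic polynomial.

y-5

Apply the Euclidean algorithm:
  y^3-y^2-20y = (y^3-y^2-2y-90) + (-18y+90)
  y^3-y^2-2y-90 = (-(1/18)y^2-(2/9)y-1)(-18y+90) + (0)
Last nonzero remainder: -18y+90. Dividing through by -18 gives the monic gcd y-5.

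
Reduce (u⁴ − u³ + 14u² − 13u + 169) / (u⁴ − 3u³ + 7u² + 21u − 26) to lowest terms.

By polynomial division,
  u⁴ − u³ + 14u² − 13u + 169 = (u⁴ − 3u³ + 7u² + 21u − 26) + (2u³ + 7u² − 34u + 195)
  u⁴ − 3u³ + 7u² + 21u − 26 = ((1/2)u − 13/4)(2u³ + 7u² − 34u + 195) + ((187/4)u² − 187u + 2431/4)
  2u³ + 7u² − 34u + 195 = ((8/187)u + 60/187)((187/4)u² − 187u + 2431/4) + (0)
Last nonzero remainder: (187/4)u² − 187u + 2431/4. Dividing through by 187/4 gives the monic gcd u² − 4u + 13.
Cancel u² − 4u + 13 from numerator and denominator to get the reduced form.

(u² + 3u + 13)/(u² + u − 2)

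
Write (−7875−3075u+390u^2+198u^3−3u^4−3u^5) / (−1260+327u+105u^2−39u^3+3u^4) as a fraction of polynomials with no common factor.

(−25−10u−u^2)/(−4+u)

Euclidean algorithm in ℚ[u]:
  −3u^5−3u^4+198u^3+390u^2−3075u−7875 = (−u−14)(3u^4−39u^3+105u^2+327u−1260) + (−243u^3+2187u^2+243u−25515)
  3u^4−39u^3+105u^2+327u−1260 = (−(1/81)u+4/81)(−243u^3+2187u^2+243u−25515) + (0)
Last nonzero remainder: −243u^3+2187u^2+243u−25515. Dividing through by −243 gives the monic gcd u^3−9u^2−u+105.
Cancel u^3−9u^2−u+105 from numerator and denominator to get the reduced form.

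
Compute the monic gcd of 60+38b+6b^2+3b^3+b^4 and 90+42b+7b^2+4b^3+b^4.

30+4b+b^2+b^3

By polynomial division,
  b^4+3b^3+6b^2+38b+60 = (b^4+4b^3+7b^2+42b+90) + (-b^3-b^2-4b-30)
  b^4+4b^3+7b^2+42b+90 = (-b-3)(-b^3-b^2-4b-30) + (0)
Last nonzero remainder: -b^3-b^2-4b-30. Dividing through by -1 gives the monic gcd b^3+b^2+4b+30.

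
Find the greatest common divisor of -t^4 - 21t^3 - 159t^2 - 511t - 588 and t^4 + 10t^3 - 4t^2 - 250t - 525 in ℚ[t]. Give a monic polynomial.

Repeated division with remainder:
  -t^4 - 21t^3 - 159t^2 - 511t - 588 = (-1)(t^4 + 10t^3 - 4t^2 - 250t - 525) + (-11t^3 - 163t^2 - 761t - 1113)
  t^4 + 10t^3 - 4t^2 - 250t - 525 = (-(1/11)t + 53/121)(-11t^3 - 163t^2 - 761t - 1113) + (-(216/121)t^2 - (2160/121)t - 4536/121)
  -11t^3 - 163t^2 - 761t - 1113 = ((1331/216)t + 6413/216)(-(216/121)t^2 - (2160/121)t - 4536/121) + (0)
Last nonzero remainder: -(216/121)t^2 - (2160/121)t - 4536/121. Dividing through by -216/121 gives the monic gcd t^2 + 10t + 21.

t^2 + 10t + 21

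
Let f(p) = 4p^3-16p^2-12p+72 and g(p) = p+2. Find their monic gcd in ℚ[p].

Euclidean algorithm in ℚ[p]:
  4p^3-16p^2-12p+72 = (4p^2-24p+36)(p+2) + (0)
The last nonzero remainder p+2 is already monic.

p+2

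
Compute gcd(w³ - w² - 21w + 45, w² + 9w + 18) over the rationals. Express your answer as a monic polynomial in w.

1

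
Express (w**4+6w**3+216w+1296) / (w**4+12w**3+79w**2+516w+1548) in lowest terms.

(w**2−6w+36)/(w**2+43)

Repeated division with remainder:
  w**4+6w**3+216w+1296 = (w**4+12w**3+79w**2+516w+1548) + (−6w**3−79w**2−300w−252)
  w**4+12w**3+79w**2+516w+1548 = (−(1/6)w+7/36)(−6w**3−79w**2−300w−252) + ((1597/36)w**2+(1597/3)w+1597)
  −6w**3−79w**2−300w−252 = (−(216/1597)w−252/1597)((1597/36)w**2+(1597/3)w+1597) + (0)
Last nonzero remainder: (1597/36)w**2+(1597/3)w+1597. Dividing through by 1597/36 gives the monic gcd w**2+12w+36.
Cancel w**2+12w+36 from numerator and denominator to get the reduced form.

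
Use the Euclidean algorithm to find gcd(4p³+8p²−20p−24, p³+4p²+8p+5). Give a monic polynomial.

p+1

Euclidean algorithm in ℚ[p]:
  4p³+8p²−20p−24 = (4)(p³+4p²+8p+5) + (−8p²−52p−44)
  p³+4p²+8p+5 = (−(1/8)p+5/16)(−8p²−52p−44) + ((75/4)p+75/4)
  −8p²−52p−44 = (−(32/75)p−176/75)((75/4)p+75/4) + (0)
Last nonzero remainder: (75/4)p+75/4. Dividing through by 75/4 gives the monic gcd p+1.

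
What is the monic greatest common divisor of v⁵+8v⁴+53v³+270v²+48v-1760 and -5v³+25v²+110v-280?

v²+2v-8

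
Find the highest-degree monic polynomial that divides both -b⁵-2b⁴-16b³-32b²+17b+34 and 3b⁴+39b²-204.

b³+2b²+17b+34

By polynomial division,
  -b⁵-2b⁴-16b³-32b²+17b+34 = (-(1/3)b-2/3)(3b⁴+39b²-204) + (-3b³-6b²-51b-102)
  3b⁴+39b²-204 = (-b+2)(-3b³-6b²-51b-102) + (0)
Last nonzero remainder: -3b³-6b²-51b-102. Dividing through by -3 gives the monic gcd b³+2b²+17b+34.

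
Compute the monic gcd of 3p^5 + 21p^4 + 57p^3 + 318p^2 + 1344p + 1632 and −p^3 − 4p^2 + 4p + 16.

Apply the Euclidean algorithm:
  3p^5 + 21p^4 + 57p^3 + 318p^2 + 1344p + 1632 = (−3p^2 − 9p − 33)(−p^3 − 4p^2 + 4p + 16) + (270p^2 + 1620p + 2160)
  −p^3 − 4p^2 + 4p + 16 = (−(1/270)p + 1/135)(270p^2 + 1620p + 2160) + (0)
Last nonzero remainder: 270p^2 + 1620p + 2160. Dividing through by 270 gives the monic gcd p^2 + 6p + 8.

p^2 + 6p + 8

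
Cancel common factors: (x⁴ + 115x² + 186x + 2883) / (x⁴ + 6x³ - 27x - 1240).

(x² - 3x + 93)/(x² + 3x - 40)

Euclidean algorithm in ℚ[x]:
  x⁴ + 115x² + 186x + 2883 = (x⁴ + 6x³ - 27x - 1240) + (-6x³ + 115x² + 213x + 4123)
  x⁴ + 6x³ - 27x - 1240 = (-(1/6)x - 151/36)(-6x³ + 115x² + 213x + 4123) + ((18643/36)x² + (18643/12)x + 577933/36)
  -6x³ + 115x² + 213x + 4123 = (-(216/18643)x + 4788/18643)((18643/36)x² + (18643/12)x + 577933/36) + (0)
Last nonzero remainder: (18643/36)x² + (18643/12)x + 577933/36. Dividing through by 18643/36 gives the monic gcd x² + 3x + 31.
Cancel x² + 3x + 31 from numerator and denominator to get the reduced form.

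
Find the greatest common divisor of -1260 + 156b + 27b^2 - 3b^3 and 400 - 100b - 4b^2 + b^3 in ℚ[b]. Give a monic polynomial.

Repeated division with remainder:
  -3b^3 + 27b^2 + 156b - 1260 = (-3)(b^3 - 4b^2 - 100b + 400) + (15b^2 - 144b - 60)
  b^3 - 4b^2 - 100b + 400 = ((1/15)b + 28/75)(15b^2 - 144b - 60) + (-(1056/25)b + 2112/5)
  15b^2 - 144b - 60 = (-(125/352)b - 25/176)(-(1056/25)b + 2112/5) + (0)
Last nonzero remainder: -(1056/25)b + 2112/5. Dividing through by -1056/25 gives the monic gcd b - 10.

-10 + b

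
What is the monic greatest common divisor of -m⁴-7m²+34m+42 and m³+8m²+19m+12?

Apply the Euclidean algorithm:
  -m⁴-7m²+34m+42 = (-m+8)(m³+8m²+19m+12) + (-52m²-106m-54)
  m³+8m²+19m+12 = (-(1/52)m-155/1352)(-52m²-106m-54) + ((3927/676)m+3927/676)
  -52m²-106m-54 = (-(35152/3927)m-12168/1309)((3927/676)m+3927/676) + (0)
Last nonzero remainder: (3927/676)m+3927/676. Dividing through by 3927/676 gives the monic gcd m+1.

m+1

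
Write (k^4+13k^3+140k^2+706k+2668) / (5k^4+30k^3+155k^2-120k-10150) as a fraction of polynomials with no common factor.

By polynomial division,
  k^4+13k^3+140k^2+706k+2668 = (1/5)(5k^4+30k^3+155k^2-120k-10150) + (7k^3+109k^2+730k+4698)
  5k^4+30k^3+155k^2-120k-10150 = ((5/7)k-335/49)(7k^3+109k^2+730k+4698) + ((18560/49)k^2+(74240/49)k+1076480/49)
  7k^3+109k^2+730k+4698 = ((343/18560)k+3969/18560)((18560/49)k^2+(74240/49)k+1076480/49) + (0)
Last nonzero remainder: (18560/49)k^2+(74240/49)k+1076480/49. Dividing through by 18560/49 gives the monic gcd k^2+4k+58.
Cancel k^2+4k+58 from numerator and denominator to get the reduced form.

(k^2+9k+46)/(5k^2+10k-175)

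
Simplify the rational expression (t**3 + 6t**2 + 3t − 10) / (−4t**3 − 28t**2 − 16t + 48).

Apply the Euclidean algorithm:
  t**3 + 6t**2 + 3t − 10 = (−1/4)(−4t**3 − 28t**2 − 16t + 48) + (−t**2 − t + 2)
  −4t**3 − 28t**2 − 16t + 48 = (4t + 24)(−t**2 − t + 2) + (0)
Last nonzero remainder: −t**2 − t + 2. Dividing through by −1 gives the monic gcd t**2 + t − 2.
Cancel t**2 + t − 2 from numerator and denominator to get the reduced form.

(−t − 5)/(4t + 24)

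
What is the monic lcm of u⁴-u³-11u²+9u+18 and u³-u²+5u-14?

Euclidean algorithm in ℚ[u]:
  u⁴-u³-11u²+9u+18 = (u)(u³-u²+5u-14) + (-16u²+23u+18)
  u³-u²+5u-14 = (-(1/16)u-7/256)(-16u²+23u+18) + ((1729/256)u-1729/128)
  -16u²+23u+18 = (-(4096/1729)u-2304/1729)((1729/256)u-1729/128) + (0)
Last nonzero remainder: (1729/256)u-1729/128. Dividing through by 1729/256 gives the monic gcd u-2.
Then lcm(f, g) = f·g / gcd(f, g); expanding and making the result monic gives the answer.

u⁶-5u⁴-9u³-50u²+81u+126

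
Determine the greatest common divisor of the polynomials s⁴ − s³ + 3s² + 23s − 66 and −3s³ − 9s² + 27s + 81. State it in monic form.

Repeated division with remainder:
  s⁴ − s³ + 3s² + 23s − 66 = (−(1/3)s + 4/3)(−3s³ − 9s² + 27s + 81) + (24s² + 14s − 174)
  −3s³ − 9s² + 27s + 81 = (−(1/8)s − 29/96)(24s² + 14s − 174) + ((455/48)s + 455/16)
  24s² + 14s − 174 = ((1152/455)s − 2784/455)((455/48)s + 455/16) + (0)
Last nonzero remainder: (455/48)s + 455/16. Dividing through by 455/48 gives the monic gcd s + 3.

s + 3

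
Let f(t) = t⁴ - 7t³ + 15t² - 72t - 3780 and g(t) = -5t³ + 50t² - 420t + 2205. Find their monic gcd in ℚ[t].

t² - 3t + 63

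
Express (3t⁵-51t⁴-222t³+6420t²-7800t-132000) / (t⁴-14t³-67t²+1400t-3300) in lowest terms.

(3t²-18t-120)/(t-3)

By polynomial division,
  3t⁵-51t⁴-222t³+6420t²-7800t-132000 = (3t-9)(t⁴-14t³-67t²+1400t-3300) + (-147t³+1617t²+14700t-161700)
  t⁴-14t³-67t²+1400t-3300 = (-(1/147)t+1/49)(-147t³+1617t²+14700t-161700) + (0)
Last nonzero remainder: -147t³+1617t²+14700t-161700. Dividing through by -147 gives the monic gcd t³-11t²-100t+1100.
Cancel t³-11t²-100t+1100 from numerator and denominator to get the reduced form.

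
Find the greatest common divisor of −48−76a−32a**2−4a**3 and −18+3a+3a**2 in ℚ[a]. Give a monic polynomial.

3+a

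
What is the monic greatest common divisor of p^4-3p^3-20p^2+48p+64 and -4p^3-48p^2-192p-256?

p+4

By polynomial division,
  p^4-3p^3-20p^2+48p+64 = (-(1/4)p+15/4)(-4p^3-48p^2-192p-256) + (112p^2+704p+1024)
  -4p^3-48p^2-192p-256 = (-(1/28)p-10/49)(112p^2+704p+1024) + (-(576/49)p-2304/49)
  112p^2+704p+1024 = (-(343/36)p-196/9)(-(576/49)p-2304/49) + (0)
Last nonzero remainder: -(576/49)p-2304/49. Dividing through by -576/49 gives the monic gcd p+4.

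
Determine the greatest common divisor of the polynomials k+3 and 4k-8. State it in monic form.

1

Apply the Euclidean algorithm:
  k+3 = (1/4)(4k-8) + (5)
  4k-8 = ((4/5)k-8/5)(5) + (0)
The last nonzero remainder is the constant 5, so the polynomials are coprime and gcd = 1.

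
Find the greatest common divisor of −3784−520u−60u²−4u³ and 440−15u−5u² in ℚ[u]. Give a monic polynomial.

11+u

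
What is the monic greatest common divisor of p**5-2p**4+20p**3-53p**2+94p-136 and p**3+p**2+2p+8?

By polynomial division,
  p**5-2p**4+20p**3-53p**2+94p-136 = (p**2-3p+21)(p**3+p**2+2p+8) + (-76p**2+76p-304)
  p**3+p**2+2p+8 = (-(1/76)p-1/38)(-76p**2+76p-304) + (0)
Last nonzero remainder: -76p**2+76p-304. Dividing through by -76 gives the monic gcd p**2-p+4.

p**2-p+4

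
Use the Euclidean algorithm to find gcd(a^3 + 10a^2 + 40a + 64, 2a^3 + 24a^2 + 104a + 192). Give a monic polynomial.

a^2 + 6a + 16

Repeated division with remainder:
  a^3 + 10a^2 + 40a + 64 = (1/2)(2a^3 + 24a^2 + 104a + 192) + (-2a^2 - 12a - 32)
  2a^3 + 24a^2 + 104a + 192 = (-a - 6)(-2a^2 - 12a - 32) + (0)
Last nonzero remainder: -2a^2 - 12a - 32. Dividing through by -2 gives the monic gcd a^2 + 6a + 16.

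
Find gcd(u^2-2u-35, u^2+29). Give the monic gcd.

Repeated division with remainder:
  u^2-2u-35 = (u^2+29) + (-2u-64)
  u^2+29 = (-(1/2)u+16)(-2u-64) + (1053)
  -2u-64 = (-(2/1053)u-64/1053)(1053) + (0)
The last nonzero remainder is the constant 1053, so the polynomials are coprime and gcd = 1.

1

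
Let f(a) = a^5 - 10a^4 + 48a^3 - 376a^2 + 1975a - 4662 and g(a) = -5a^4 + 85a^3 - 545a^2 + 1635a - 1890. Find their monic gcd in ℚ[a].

By polynomial division,
  a^5 - 10a^4 + 48a^3 - 376a^2 + 1975a - 4662 = (-(1/5)a - 7/5)(-5a^4 + 85a^3 - 545a^2 + 1635a - 1890) + (58a^3 - 812a^2 + 3886a - 7308)
  -5a^4 + 85a^3 - 545a^2 + 1635a - 1890 = (-(5/58)a + 15/58)(58a^3 - 812a^2 + 3886a - 7308) + (0)
Last nonzero remainder: 58a^3 - 812a^2 + 3886a - 7308. Dividing through by 58 gives the monic gcd a^3 - 14a^2 + 67a - 126.

a^3 - 14a^2 + 67a - 126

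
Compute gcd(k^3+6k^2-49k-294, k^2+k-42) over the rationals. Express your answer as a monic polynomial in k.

Apply the Euclidean algorithm:
  k^3+6k^2-49k-294 = (k+5)(k^2+k-42) + (-12k-84)
  k^2+k-42 = (-(1/12)k+1/2)(-12k-84) + (0)
Last nonzero remainder: -12k-84. Dividing through by -12 gives the monic gcd k+7.

k+7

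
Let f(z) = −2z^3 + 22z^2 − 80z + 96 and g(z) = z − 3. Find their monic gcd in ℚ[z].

Apply the Euclidean algorithm:
  −2z^3 + 22z^2 − 80z + 96 = (−2z^2 + 16z − 32)(z − 3) + (0)
The last nonzero remainder z − 3 is already monic.

z − 3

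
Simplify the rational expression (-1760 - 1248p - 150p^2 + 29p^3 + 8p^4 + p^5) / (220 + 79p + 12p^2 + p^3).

(-40 - 22p + p^2 + p^3)/(5 + p)

By polynomial division,
  p^5 + 8p^4 + 29p^3 - 150p^2 - 1248p - 1760 = (p^2 - 4p - 2)(p^3 + 12p^2 + 79p + 220) + (-30p^2 - 210p - 1320)
  p^3 + 12p^2 + 79p + 220 = (-(1/30)p - 1/6)(-30p^2 - 210p - 1320) + (0)
Last nonzero remainder: -30p^2 - 210p - 1320. Dividing through by -30 gives the monic gcd p^2 + 7p + 44.
Cancel p^2 + 7p + 44 from numerator and denominator to get the reduced form.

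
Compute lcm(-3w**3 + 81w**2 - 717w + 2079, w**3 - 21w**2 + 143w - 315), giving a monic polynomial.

w**4 - 32w**3 + 374w**2 - 1888w + 3465

Apply the Euclidean algorithm:
  -3w**3 + 81w**2 - 717w + 2079 = (-3)(w**3 - 21w**2 + 143w - 315) + (18w**2 - 288w + 1134)
  w**3 - 21w**2 + 143w - 315 = ((1/18)w - 5/18)(18w**2 - 288w + 1134) + (0)
Last nonzero remainder: 18w**2 - 288w + 1134. Dividing through by 18 gives the monic gcd w**2 - 16w + 63.
Then lcm(f, g) = f·g / gcd(f, g); expanding and making the result monic gives the answer.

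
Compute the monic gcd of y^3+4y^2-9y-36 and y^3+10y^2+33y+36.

Apply the Euclidean algorithm:
  y^3+4y^2-9y-36 = (y^3+10y^2+33y+36) + (-6y^2-42y-72)
  y^3+10y^2+33y+36 = (-(1/6)y-1/2)(-6y^2-42y-72) + (0)
Last nonzero remainder: -6y^2-42y-72. Dividing through by -6 gives the monic gcd y^2+7y+12.

y^2+7y+12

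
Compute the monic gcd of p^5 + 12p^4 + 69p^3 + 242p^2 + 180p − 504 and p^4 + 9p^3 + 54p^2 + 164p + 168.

p^3 + 7p^2 + 40p + 84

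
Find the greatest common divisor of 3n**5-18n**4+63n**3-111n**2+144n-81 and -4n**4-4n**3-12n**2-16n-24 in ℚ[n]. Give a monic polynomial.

Euclidean algorithm in ℚ[n]:
  3n**5-18n**4+63n**3-111n**2+144n-81 = (-(3/4)n+21/4)(-4n**4-4n**3-12n**2-16n-24) + (75n**3-60n**2+210n+45)
  -4n**4-4n**3-12n**2-16n-24 = (-(4/75)n-12/125)(75n**3-60n**2+210n+45) + (-(164/25)n**2+(164/25)n-492/25)
  75n**3-60n**2+210n+45 = (-(1875/164)n-375/164)(-(164/25)n**2+(164/25)n-492/25) + (0)
Last nonzero remainder: -(164/25)n**2+(164/25)n-492/25. Dividing through by -164/25 gives the monic gcd n**2-n+3.

n**2-n+3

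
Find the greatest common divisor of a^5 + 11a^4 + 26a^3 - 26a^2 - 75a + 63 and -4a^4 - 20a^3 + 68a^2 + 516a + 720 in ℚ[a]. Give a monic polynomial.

a^2 + 6a + 9

Euclidean algorithm in ℚ[a]:
  a^5 + 11a^4 + 26a^3 - 26a^2 - 75a + 63 = (-(1/4)a - 3/2)(-4a^4 - 20a^3 + 68a^2 + 516a + 720) + (13a^3 + 205a^2 + 879a + 1143)
  -4a^4 - 20a^3 + 68a^2 + 516a + 720 = (-(4/13)a + 560/169)(13a^3 + 205a^2 + 879a + 1143) + (-(57600/169)a^2 - (345600/169)a - 518400/169)
  13a^3 + 205a^2 + 879a + 1143 = (-(2197/57600)a - 21463/57600)(-(57600/169)a^2 - (345600/169)a - 518400/169) + (0)
Last nonzero remainder: -(57600/169)a^2 - (345600/169)a - 518400/169. Dividing through by -57600/169 gives the monic gcd a^2 + 6a + 9.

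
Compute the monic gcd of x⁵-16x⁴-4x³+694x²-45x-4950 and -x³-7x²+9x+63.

Apply the Euclidean algorithm:
  x⁵-16x⁴-4x³+694x²-45x-4950 = (-x²+23x-166)(-x³-7x²+9x+63) + (-612x²+5508)
  -x³-7x²+9x+63 = ((1/612)x+7/612)(-612x²+5508) + (0)
Last nonzero remainder: -612x²+5508. Dividing through by -612 gives the monic gcd x²-9.

x²-9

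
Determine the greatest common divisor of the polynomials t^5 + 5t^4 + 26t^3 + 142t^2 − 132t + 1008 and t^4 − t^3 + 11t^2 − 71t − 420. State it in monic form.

By polynomial division,
  t^5 + 5t^4 + 26t^3 + 142t^2 − 132t + 1008 = (t + 6)(t^4 − t^3 + 11t^2 − 71t − 420) + (21t^3 + 147t^2 + 714t + 3528)
  t^4 − t^3 + 11t^2 − 71t − 420 = ((1/21)t − 8/21)(21t^3 + 147t^2 + 714t + 3528) + (33t^2 + 33t + 924)
  21t^3 + 147t^2 + 714t + 3528 = ((7/11)t + 42/11)(33t^2 + 33t + 924) + (0)
Last nonzero remainder: 33t^2 + 33t + 924. Dividing through by 33 gives the monic gcd t^2 + t + 28.

t^2 + t + 28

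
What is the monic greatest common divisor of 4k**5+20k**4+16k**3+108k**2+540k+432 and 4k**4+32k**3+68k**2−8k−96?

Euclidean algorithm in ℚ[k]:
  4k**5+20k**4+16k**3+108k**2+540k+432 = (k−3)(4k**4+32k**3+68k**2−8k−96) + (44k**3+320k**2+612k+144)
  4k**4+32k**3+68k**2−8k−96 = ((1/11)k+8/121)(44k**3+320k**2+612k+144) + (−(1064/121)k**2−(7448/121)k−12768/121)
  44k**3+320k**2+612k+144 = (−(1331/266)k−363/266)(−(1064/121)k**2−(7448/121)k−12768/121) + (0)
Last nonzero remainder: −(1064/121)k**2−(7448/121)k−12768/121. Dividing through by −1064/121 gives the monic gcd k**2+7k+12.

k**2+7k+12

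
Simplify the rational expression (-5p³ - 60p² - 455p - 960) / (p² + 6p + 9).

(-5p² - 45p - 320)/(p + 3)

Apply the Euclidean algorithm:
  -5p³ - 60p² - 455p - 960 = (-5p - 30)(p² + 6p + 9) + (-230p - 690)
  p² + 6p + 9 = (-(1/230)p - 3/230)(-230p - 690) + (0)
Last nonzero remainder: -230p - 690. Dividing through by -230 gives the monic gcd p + 3.
Cancel p + 3 from numerator and denominator to get the reduced form.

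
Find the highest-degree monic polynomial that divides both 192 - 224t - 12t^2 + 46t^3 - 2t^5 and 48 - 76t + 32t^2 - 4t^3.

Euclidean algorithm in ℚ[t]:
  -2t^5 + 46t^3 - 12t^2 - 224t + 192 = ((1/2)t^2 + 4t + 11)(-4t^3 + 32t^2 - 76t + 48) + (-84t^2 + 420t - 336)
  -4t^3 + 32t^2 - 76t + 48 = ((1/21)t - 1/7)(-84t^2 + 420t - 336) + (0)
Last nonzero remainder: -84t^2 + 420t - 336. Dividing through by -84 gives the monic gcd t^2 - 5t + 4.

4 - 5t + t^2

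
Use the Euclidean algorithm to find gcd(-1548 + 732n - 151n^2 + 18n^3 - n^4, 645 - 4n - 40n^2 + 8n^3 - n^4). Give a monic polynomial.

Apply the Euclidean algorithm:
  -n^4 + 18n^3 - 151n^2 + 732n - 1548 = (-n^4 + 8n^3 - 40n^2 - 4n + 645) + (10n^3 - 111n^2 + 736n - 2193)
  -n^4 + 8n^3 - 40n^2 - 4n + 645 = (-(1/10)n - 31/100)(10n^3 - 111n^2 + 736n - 2193) + (-(81/100)n^2 + (243/50)n - 3483/100)
  10n^3 - 111n^2 + 736n - 2193 = (-(1000/81)n + 1700/27)(-(81/100)n^2 + (243/50)n - 3483/100) + (0)
Last nonzero remainder: -(81/100)n^2 + (243/50)n - 3483/100. Dividing through by -81/100 gives the monic gcd n^2 - 6n + 43.

43 - 6n + n^2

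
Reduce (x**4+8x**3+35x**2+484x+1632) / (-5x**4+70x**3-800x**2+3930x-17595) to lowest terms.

Euclidean algorithm in ℚ[x]:
  x**4+8x**3+35x**2+484x+1632 = (-1/5)(-5x**4+70x**3-800x**2+3930x-17595) + (22x**3-125x**2+1270x-1887)
  -5x**4+70x**3-800x**2+3930x-17595 = (-(5/22)x+915/484)(22x**3-125x**2+1270x-1887) + (-(133125/484)x**2+(133125/121)x-6789375/484)
  22x**3-125x**2+1270x-1887 = (-(10648/133125)x+17908/133125)(-(133125/484)x**2+(133125/121)x-6789375/484) + (0)
Last nonzero remainder: -(133125/484)x**2+(133125/121)x-6789375/484. Dividing through by -133125/484 gives the monic gcd x**2-4x+51.
Cancel x**2-4x+51 from numerator and denominator to get the reduced form.

(-x**2-12x-32)/(5x**2-50x+345)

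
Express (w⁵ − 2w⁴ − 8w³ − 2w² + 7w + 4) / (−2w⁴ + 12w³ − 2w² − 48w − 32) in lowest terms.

Euclidean algorithm in ℚ[w]:
  w⁵ − 2w⁴ − 8w³ − 2w² + 7w + 4 = (−(1/2)w − 2)(−2w⁴ + 12w³ − 2w² − 48w − 32) + (15w³ − 30w² − 105w − 60)
  −2w⁴ + 12w³ − 2w² − 48w − 32 = (−(2/15)w + 8/15)(15w³ − 30w² − 105w − 60) + (0)
Last nonzero remainder: 15w³ − 30w² − 105w − 60. Dividing through by 15 gives the monic gcd w³ − 2w² − 7w − 4.
Cancel w³ − 2w² − 7w − 4 from numerator and denominator to get the reduced form.

(−w² + 1)/(2w − 8)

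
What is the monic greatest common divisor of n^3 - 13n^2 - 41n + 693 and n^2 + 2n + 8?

1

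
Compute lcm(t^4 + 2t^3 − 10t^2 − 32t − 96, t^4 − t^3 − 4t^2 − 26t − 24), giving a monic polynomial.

Euclidean algorithm in ℚ[t]:
  t^4 + 2t^3 − 10t^2 − 32t − 96 = (t^4 − t^3 − 4t^2 − 26t − 24) + (3t^3 − 6t^2 − 6t − 72)
  t^4 − t^3 − 4t^2 − 26t − 24 = ((1/3)t + 1/3)(3t^3 − 6t^2 − 6t − 72) + (0)
Last nonzero remainder: 3t^3 − 6t^2 − 6t − 72. Dividing through by 3 gives the monic gcd t^3 − 2t^2 − 2t − 24.
Then lcm(f, g) = f·g / gcd(f, g); expanding and making the result monic gives the answer.

t^5 + 3t^4 − 8t^3 − 42t^2 − 128t − 96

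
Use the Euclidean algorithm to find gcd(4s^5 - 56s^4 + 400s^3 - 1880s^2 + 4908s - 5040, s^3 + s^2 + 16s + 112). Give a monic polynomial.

s^2 - 3s + 28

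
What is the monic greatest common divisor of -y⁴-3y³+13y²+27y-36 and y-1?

y-1

Euclidean algorithm in ℚ[y]:
  -y⁴-3y³+13y²+27y-36 = (-y³-4y²+9y+36)(y-1) + (0)
The last nonzero remainder y-1 is already monic.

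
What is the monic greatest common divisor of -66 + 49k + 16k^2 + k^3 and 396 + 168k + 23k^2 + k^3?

Apply the Euclidean algorithm:
  k^3 + 16k^2 + 49k - 66 = (k^3 + 23k^2 + 168k + 396) + (-7k^2 - 119k - 462)
  k^3 + 23k^2 + 168k + 396 = (-(1/7)k - 6/7)(-7k^2 - 119k - 462) + (0)
Last nonzero remainder: -7k^2 - 119k - 462. Dividing through by -7 gives the monic gcd k^2 + 17k + 66.

66 + 17k + k^2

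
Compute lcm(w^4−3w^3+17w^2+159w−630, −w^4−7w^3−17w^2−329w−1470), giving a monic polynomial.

w^5+4w^4−4w^3+278w^2+483w−4410

Euclidean algorithm in ℚ[w]:
  w^4−3w^3+17w^2+159w−630 = (−1)(−w^4−7w^3−17w^2−329w−1470) + (−10w^3−170w−2100)
  −w^4−7w^3−17w^2−329w−1470 = ((1/10)w+7/10)(−10w^3−170w−2100) + (0)
Last nonzero remainder: −10w^3−170w−2100. Dividing through by −10 gives the monic gcd w^3+17w+210.
Then lcm(f, g) = f·g / gcd(f, g); expanding and making the result monic gives the answer.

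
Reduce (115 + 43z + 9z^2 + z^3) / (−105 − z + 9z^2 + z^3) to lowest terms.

By polynomial division,
  z^3 + 9z^2 + 43z + 115 = (z^3 + 9z^2 − z − 105) + (44z + 220)
  z^3 + 9z^2 − z − 105 = ((1/44)z^2 + (1/11)z − 21/44)(44z + 220) + (0)
Last nonzero remainder: 44z + 220. Dividing through by 44 gives the monic gcd z + 5.
Cancel z + 5 from numerator and denominator to get the reduced form.

(23 + 4z + z^2)/(−21 + 4z + z^2)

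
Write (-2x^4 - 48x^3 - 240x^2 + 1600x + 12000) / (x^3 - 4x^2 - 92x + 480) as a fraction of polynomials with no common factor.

Apply the Euclidean algorithm:
  -2x^4 - 48x^3 - 240x^2 + 1600x + 12000 = (-2x - 56)(x^3 - 4x^2 - 92x + 480) + (-648x^2 - 2592x + 38880)
  x^3 - 4x^2 - 92x + 480 = (-(1/648)x + 1/81)(-648x^2 - 2592x + 38880) + (0)
Last nonzero remainder: -648x^2 - 2592x + 38880. Dividing through by -648 gives the monic gcd x^2 + 4x - 60.
Cancel x^2 + 4x - 60 from numerator and denominator to get the reduced form.

(-2x^2 - 40x - 200)/(x - 8)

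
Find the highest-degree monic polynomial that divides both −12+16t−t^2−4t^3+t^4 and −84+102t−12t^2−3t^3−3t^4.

By polynomial division,
  t^4−4t^3−t^2+16t−12 = (−1/3)(−3t^4−3t^3−12t^2+102t−84) + (−5t^3−5t^2+50t−40)
  −3t^4−3t^3−12t^2+102t−84 = ((3/5)t)(−5t^3−5t^2+50t−40) + (−42t^2+126t−84)
  −5t^3−5t^2+50t−40 = ((5/42)t+10/21)(−42t^2+126t−84) + (0)
Last nonzero remainder: −42t^2+126t−84. Dividing through by −42 gives the monic gcd t^2−3t+2.

2−3t+t^2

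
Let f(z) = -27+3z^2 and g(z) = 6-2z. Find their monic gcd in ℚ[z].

Euclidean algorithm in ℚ[z]:
  3z^2-27 = (-(3/2)z-9/2)(-2z+6) + (0)
Last nonzero remainder: -2z+6. Dividing through by -2 gives the monic gcd z-3.

-3+z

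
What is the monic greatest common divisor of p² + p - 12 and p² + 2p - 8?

p + 4

Repeated division with remainder:
  p² + p - 12 = (p² + 2p - 8) + (-p - 4)
  p² + 2p - 8 = (-p + 2)(-p - 4) + (0)
Last nonzero remainder: -p - 4. Dividing through by -1 gives the monic gcd p + 4.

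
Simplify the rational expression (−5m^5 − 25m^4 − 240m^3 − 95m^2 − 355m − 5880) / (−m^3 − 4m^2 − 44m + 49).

Repeated division with remainder:
  −5m^5 − 25m^4 − 240m^3 − 95m^2 − 355m − 5880 = (5m^2 + 5m)(−m^3 − 4m^2 − 44m + 49) + (−120m^2 − 600m − 5880)
  −m^3 − 4m^2 − 44m + 49 = ((1/120)m − 1/120)(−120m^2 − 600m − 5880) + (0)
Last nonzero remainder: −120m^2 − 600m − 5880. Dividing through by −120 gives the monic gcd m^2 + 5m + 49.
Cancel m^2 + 5m + 49 from numerator and denominator to get the reduced form.

(5m^3 − 5m + 120)/(m − 1)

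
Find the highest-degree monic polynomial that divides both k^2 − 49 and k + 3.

1

Repeated division with remainder:
  k^2 − 49 = (k − 3)(k + 3) + (−40)
  k + 3 = (−(1/40)k − 3/40)(−40) + (0)
The last nonzero remainder is the constant −40, so the polynomials are coprime and gcd = 1.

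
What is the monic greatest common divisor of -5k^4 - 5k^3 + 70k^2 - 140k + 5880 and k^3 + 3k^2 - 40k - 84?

Repeated division with remainder:
  -5k^4 - 5k^3 + 70k^2 - 140k + 5880 = (-5k + 10)(k^3 + 3k^2 - 40k - 84) + (-160k^2 - 160k + 6720)
  k^3 + 3k^2 - 40k - 84 = (-(1/160)k - 1/80)(-160k^2 - 160k + 6720) + (0)
Last nonzero remainder: -160k^2 - 160k + 6720. Dividing through by -160 gives the monic gcd k^2 + k - 42.

k^2 + k - 42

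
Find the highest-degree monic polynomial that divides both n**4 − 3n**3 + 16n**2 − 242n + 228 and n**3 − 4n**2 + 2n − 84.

Euclidean algorithm in ℚ[n]:
  n**4 − 3n**3 + 16n**2 − 242n + 228 = (n + 1)(n**3 − 4n**2 + 2n − 84) + (18n**2 − 160n + 312)
  n**3 − 4n**2 + 2n − 84 = ((1/18)n + 22/81)(18n**2 − 160n + 312) + ((2278/81)n − 4556/27)
  18n**2 − 160n + 312 = ((729/1139)n − 2106/1139)((2278/81)n − 4556/27) + (0)
Last nonzero remainder: (2278/81)n − 4556/27. Dividing through by 2278/81 gives the monic gcd n − 6.

n − 6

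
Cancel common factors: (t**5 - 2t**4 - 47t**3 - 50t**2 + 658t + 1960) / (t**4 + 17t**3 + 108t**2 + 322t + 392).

Euclidean algorithm in ℚ[t]:
  t**5 - 2t**4 - 47t**3 - 50t**2 + 658t + 1960 = (t - 19)(t**4 + 17t**3 + 108t**2 + 322t + 392) + (168t**3 + 1680t**2 + 6384t + 9408)
  t**4 + 17t**3 + 108t**2 + 322t + 392 = ((1/168)t + 1/24)(168t**3 + 1680t**2 + 6384t + 9408) + (0)
Last nonzero remainder: 168t**3 + 1680t**2 + 6384t + 9408. Dividing through by 168 gives the monic gcd t**3 + 10t**2 + 38t + 56.
Cancel t**3 + 10t**2 + 38t + 56 from numerator and denominator to get the reduced form.

(t**2 - 12t + 35)/(t + 7)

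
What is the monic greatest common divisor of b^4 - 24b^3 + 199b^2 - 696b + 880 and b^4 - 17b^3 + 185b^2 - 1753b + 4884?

By polynomial division,
  b^4 - 24b^3 + 199b^2 - 696b + 880 = (b^4 - 17b^3 + 185b^2 - 1753b + 4884) + (-7b^3 + 14b^2 + 1057b - 4004)
  b^4 - 17b^3 + 185b^2 - 1753b + 4884 = (-(1/7)b + 15/7)(-7b^3 + 14b^2 + 1057b - 4004) + (306b^2 - 4590b + 13464)
  -7b^3 + 14b^2 + 1057b - 4004 = (-(7/306)b - 91/306)(306b^2 - 4590b + 13464) + (0)
Last nonzero remainder: 306b^2 - 4590b + 13464. Dividing through by 306 gives the monic gcd b^2 - 15b + 44.

b^2 - 15b + 44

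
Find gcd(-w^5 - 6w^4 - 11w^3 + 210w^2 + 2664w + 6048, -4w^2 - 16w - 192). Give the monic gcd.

w^2 + 4w + 48

Apply the Euclidean algorithm:
  -w^5 - 6w^4 - 11w^3 + 210w^2 + 2664w + 6048 = ((1/4)w^3 + (1/2)w^2 - (45/4)w - 63/2)(-4w^2 - 16w - 192) + (0)
Last nonzero remainder: -4w^2 - 16w - 192. Dividing through by -4 gives the monic gcd w^2 + 4w + 48.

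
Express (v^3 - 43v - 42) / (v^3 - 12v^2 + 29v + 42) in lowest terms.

(v + 6)/(v - 6)

By polynomial division,
  v^3 - 43v - 42 = (v^3 - 12v^2 + 29v + 42) + (12v^2 - 72v - 84)
  v^3 - 12v^2 + 29v + 42 = ((1/12)v - 1/2)(12v^2 - 72v - 84) + (0)
Last nonzero remainder: 12v^2 - 72v - 84. Dividing through by 12 gives the monic gcd v^2 - 6v - 7.
Cancel v^2 - 6v - 7 from numerator and denominator to get the reduced form.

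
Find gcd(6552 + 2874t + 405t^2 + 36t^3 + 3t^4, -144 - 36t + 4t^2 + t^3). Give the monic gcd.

24 + 10t + t^2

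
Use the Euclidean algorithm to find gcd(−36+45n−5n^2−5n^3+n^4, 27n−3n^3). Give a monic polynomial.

Euclidean algorithm in ℚ[n]:
  n^4−5n^3−5n^2+45n−36 = (−(1/3)n+5/3)(−3n^3+27n) + (4n^2−36)
  −3n^3+27n = (−(3/4)n)(4n^2−36) + (0)
Last nonzero remainder: 4n^2−36. Dividing through by 4 gives the monic gcd n^2−9.

−9+n^2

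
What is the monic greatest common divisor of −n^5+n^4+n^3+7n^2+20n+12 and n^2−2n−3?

n^2−2n−3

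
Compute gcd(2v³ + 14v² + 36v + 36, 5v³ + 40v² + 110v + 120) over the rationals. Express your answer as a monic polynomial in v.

v² + 4v + 6

Repeated division with remainder:
  2v³ + 14v² + 36v + 36 = (2/5)(5v³ + 40v² + 110v + 120) + (-2v² - 8v - 12)
  5v³ + 40v² + 110v + 120 = (-(5/2)v - 10)(-2v² - 8v - 12) + (0)
Last nonzero remainder: -2v² - 8v - 12. Dividing through by -2 gives the monic gcd v² + 4v + 6.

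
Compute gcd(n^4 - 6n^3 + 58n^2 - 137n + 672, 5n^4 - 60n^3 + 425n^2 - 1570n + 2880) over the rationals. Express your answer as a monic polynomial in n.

n^2 - 5n + 32

By polynomial division,
  n^4 - 6n^3 + 58n^2 - 137n + 672 = (1/5)(5n^4 - 60n^3 + 425n^2 - 1570n + 2880) + (6n^3 - 27n^2 + 177n + 96)
  5n^4 - 60n^3 + 425n^2 - 1570n + 2880 = ((5/6)n - 25/4)(6n^3 - 27n^2 + 177n + 96) + ((435/4)n^2 - (2175/4)n + 3480)
  6n^3 - 27n^2 + 177n + 96 = ((8/145)n + 4/145)((435/4)n^2 - (2175/4)n + 3480) + (0)
Last nonzero remainder: (435/4)n^2 - (2175/4)n + 3480. Dividing through by 435/4 gives the monic gcd n^2 - 5n + 32.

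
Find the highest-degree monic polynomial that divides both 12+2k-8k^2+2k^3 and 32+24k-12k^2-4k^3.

-2-k+k^2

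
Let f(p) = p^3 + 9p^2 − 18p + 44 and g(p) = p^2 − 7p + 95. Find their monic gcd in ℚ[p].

Euclidean algorithm in ℚ[p]:
  p^3 + 9p^2 − 18p + 44 = (p + 16)(p^2 − 7p + 95) + (−p − 1476)
  p^2 − 7p + 95 = (−p + 1483)(−p − 1476) + (2189003)
  −p − 1476 = (−(1/2189003)p − 1476/2189003)(2189003) + (0)
The last nonzero remainder is the constant 2189003, so the polynomials are coprime and gcd = 1.

1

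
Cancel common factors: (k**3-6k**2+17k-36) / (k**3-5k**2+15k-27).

(k-4)/(k-3)

Repeated division with remainder:
  k**3-6k**2+17k-36 = (k**3-5k**2+15k-27) + (-k**2+2k-9)
  k**3-5k**2+15k-27 = (-k+3)(-k**2+2k-9) + (0)
Last nonzero remainder: -k**2+2k-9. Dividing through by -1 gives the monic gcd k**2-2k+9.
Cancel k**2-2k+9 from numerator and denominator to get the reduced form.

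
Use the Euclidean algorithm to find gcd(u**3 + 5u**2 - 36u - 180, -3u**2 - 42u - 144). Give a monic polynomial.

Apply the Euclidean algorithm:
  u**3 + 5u**2 - 36u - 180 = (-(1/3)u + 3)(-3u**2 - 42u - 144) + (42u + 252)
  -3u**2 - 42u - 144 = (-(1/14)u - 4/7)(42u + 252) + (0)
Last nonzero remainder: 42u + 252. Dividing through by 42 gives the monic gcd u + 6.

u + 6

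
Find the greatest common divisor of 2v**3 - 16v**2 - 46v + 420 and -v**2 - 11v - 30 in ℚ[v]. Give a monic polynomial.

v + 5

Euclidean algorithm in ℚ[v]:
  2v**3 - 16v**2 - 46v + 420 = (-2v + 38)(-v**2 - 11v - 30) + (312v + 1560)
  -v**2 - 11v - 30 = (-(1/312)v - 1/52)(312v + 1560) + (0)
Last nonzero remainder: 312v + 1560. Dividing through by 312 gives the monic gcd v + 5.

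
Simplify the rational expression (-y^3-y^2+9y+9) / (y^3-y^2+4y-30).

(-y^2-4y-3)/(y^2+2y+10)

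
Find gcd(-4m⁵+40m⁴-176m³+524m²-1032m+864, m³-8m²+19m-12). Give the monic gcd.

By polynomial division,
  -4m⁵+40m⁴-176m³+524m²-1032m+864 = (-4m²+8m-36)(m³-8m²+19m-12) + (36m²-252m+432)
  m³-8m²+19m-12 = ((1/36)m-1/36)(36m²-252m+432) + (0)
Last nonzero remainder: 36m²-252m+432. Dividing through by 36 gives the monic gcd m²-7m+12.

m²-7m+12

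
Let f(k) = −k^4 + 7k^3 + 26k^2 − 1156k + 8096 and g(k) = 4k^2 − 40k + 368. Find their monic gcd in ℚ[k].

Apply the Euclidean algorithm:
  −k^4 + 7k^3 + 26k^2 − 1156k + 8096 = (−(1/4)k^2 − (3/4)k + 22)(4k^2 − 40k + 368) + (0)
Last nonzero remainder: 4k^2 − 40k + 368. Dividing through by 4 gives the monic gcd k^2 − 10k + 92.

k^2 − 10k + 92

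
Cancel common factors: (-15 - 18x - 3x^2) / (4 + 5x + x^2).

Repeated division with remainder:
  -3x^2 - 18x - 15 = (-3)(x^2 + 5x + 4) + (-3x - 3)
  x^2 + 5x + 4 = (-(1/3)x - 4/3)(-3x - 3) + (0)
Last nonzero remainder: -3x - 3. Dividing through by -3 gives the monic gcd x + 1.
Cancel x + 1 from numerator and denominator to get the reduced form.

(-15 - 3x)/(4 + x)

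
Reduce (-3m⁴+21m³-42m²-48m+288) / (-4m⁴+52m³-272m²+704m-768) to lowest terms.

(3m+6)/(4m-16)

Repeated division with remainder:
  -3m⁴+21m³-42m²-48m+288 = (3/4)(-4m⁴+52m³-272m²+704m-768) + (-18m³+162m²-576m+864)
  -4m⁴+52m³-272m²+704m-768 = ((2/9)m-8/9)(-18m³+162m²-576m+864) + (0)
Last nonzero remainder: -18m³+162m²-576m+864. Dividing through by -18 gives the monic gcd m³-9m²+32m-48.
Cancel m³-9m²+32m-48 from numerator and denominator to get the reduced form.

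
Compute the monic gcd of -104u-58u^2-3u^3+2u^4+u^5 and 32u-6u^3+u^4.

Repeated division with remainder:
  u^5+2u^4-3u^3-58u^2-104u = (u+8)(u^4-6u^3+32u) + (45u^3-90u^2-360u)
  u^4-6u^3+32u = ((1/45)u-4/45)(45u^3-90u^2-360u) + (0)
Last nonzero remainder: 45u^3-90u^2-360u. Dividing through by 45 gives the monic gcd u^3-2u^2-8u.

-8u-2u^2+u^3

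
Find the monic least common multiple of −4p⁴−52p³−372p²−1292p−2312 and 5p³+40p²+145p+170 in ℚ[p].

p⁵+15p⁴+119p³+509p²+1224p+1156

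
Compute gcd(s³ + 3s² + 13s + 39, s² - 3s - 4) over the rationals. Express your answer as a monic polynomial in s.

Repeated division with remainder:
  s³ + 3s² + 13s + 39 = (s + 6)(s² - 3s - 4) + (35s + 63)
  s² - 3s - 4 = ((1/35)s - 24/175)(35s + 63) + (116/25)
  35s + 63 = ((875/116)s + 1575/116)(116/25) + (0)
The last nonzero remainder is the constant 116/25, so the polynomials are coprime and gcd = 1.

1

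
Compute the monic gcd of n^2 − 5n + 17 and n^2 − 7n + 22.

1

Repeated division with remainder:
  n^2 − 5n + 17 = (n^2 − 7n + 22) + (2n − 5)
  n^2 − 7n + 22 = ((1/2)n − 9/4)(2n − 5) + (43/4)
  2n − 5 = ((8/43)n − 20/43)(43/4) + (0)
The last nonzero remainder is the constant 43/4, so the polynomials are coprime and gcd = 1.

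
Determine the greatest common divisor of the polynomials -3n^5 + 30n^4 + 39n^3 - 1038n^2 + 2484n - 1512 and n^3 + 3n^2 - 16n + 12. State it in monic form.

n^3 + 3n^2 - 16n + 12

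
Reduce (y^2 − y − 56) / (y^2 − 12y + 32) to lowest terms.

(y + 7)/(y − 4)

By polynomial division,
  y^2 − y − 56 = (y^2 − 12y + 32) + (11y − 88)
  y^2 − 12y + 32 = ((1/11)y − 4/11)(11y − 88) + (0)
Last nonzero remainder: 11y − 88. Dividing through by 11 gives the monic gcd y − 8.
Cancel y − 8 from numerator and denominator to get the reduced form.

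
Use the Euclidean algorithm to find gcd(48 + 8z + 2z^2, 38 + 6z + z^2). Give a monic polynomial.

Apply the Euclidean algorithm:
  2z^2 + 8z + 48 = (2)(z^2 + 6z + 38) + (-4z - 28)
  z^2 + 6z + 38 = (-(1/4)z + 1/4)(-4z - 28) + (45)
  -4z - 28 = (-(4/45)z - 28/45)(45) + (0)
The last nonzero remainder is the constant 45, so the polynomials are coprime and gcd = 1.

1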